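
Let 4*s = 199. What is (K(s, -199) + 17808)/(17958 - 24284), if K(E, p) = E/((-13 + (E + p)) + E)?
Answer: -8013401/2846700 ≈ -2.8150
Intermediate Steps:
s = 199/4 (s = (¼)*199 = 199/4 ≈ 49.750)
K(E, p) = E/(-13 + p + 2*E) (K(E, p) = E/((-13 + E + p) + E) = E/(-13 + p + 2*E))
(K(s, -199) + 17808)/(17958 - 24284) = (199/(4*(-13 - 199 + 2*(199/4))) + 17808)/(17958 - 24284) = (199/(4*(-13 - 199 + 199/2)) + 17808)/(-6326) = (199/(4*(-225/2)) + 17808)*(-1/6326) = ((199/4)*(-2/225) + 17808)*(-1/6326) = (-199/450 + 17808)*(-1/6326) = (8013401/450)*(-1/6326) = -8013401/2846700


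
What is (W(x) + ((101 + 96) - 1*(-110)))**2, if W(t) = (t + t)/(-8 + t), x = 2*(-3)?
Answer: 4644025/49 ≈ 94776.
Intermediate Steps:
x = -6
W(t) = 2*t/(-8 + t) (W(t) = (2*t)/(-8 + t) = 2*t/(-8 + t))
(W(x) + ((101 + 96) - 1*(-110)))**2 = (2*(-6)/(-8 - 6) + ((101 + 96) - 1*(-110)))**2 = (2*(-6)/(-14) + (197 + 110))**2 = (2*(-6)*(-1/14) + 307)**2 = (6/7 + 307)**2 = (2155/7)**2 = 4644025/49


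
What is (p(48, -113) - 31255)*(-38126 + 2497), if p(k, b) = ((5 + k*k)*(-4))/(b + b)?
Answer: 125670501913/113 ≈ 1.1121e+9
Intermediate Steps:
p(k, b) = (-20 - 4*k**2)/(2*b) (p(k, b) = ((5 + k**2)*(-4))/((2*b)) = (-20 - 4*k**2)*(1/(2*b)) = (-20 - 4*k**2)/(2*b))
(p(48, -113) - 31255)*(-38126 + 2497) = (2*(-5 - 1*48**2)/(-113) - 31255)*(-38126 + 2497) = (2*(-1/113)*(-5 - 1*2304) - 31255)*(-35629) = (2*(-1/113)*(-5 - 2304) - 31255)*(-35629) = (2*(-1/113)*(-2309) - 31255)*(-35629) = (4618/113 - 31255)*(-35629) = -3527197/113*(-35629) = 125670501913/113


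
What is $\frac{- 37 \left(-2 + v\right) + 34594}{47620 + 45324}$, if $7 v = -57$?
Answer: $\frac{244785}{650608} \approx 0.37624$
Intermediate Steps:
$v = - \frac{57}{7}$ ($v = \frac{1}{7} \left(-57\right) = - \frac{57}{7} \approx -8.1429$)
$\frac{- 37 \left(-2 + v\right) + 34594}{47620 + 45324} = \frac{- 37 \left(-2 - \frac{57}{7}\right) + 34594}{47620 + 45324} = \frac{\left(-37\right) \left(- \frac{71}{7}\right) + 34594}{92944} = \left(\frac{2627}{7} + 34594\right) \frac{1}{92944} = \frac{244785}{7} \cdot \frac{1}{92944} = \frac{244785}{650608}$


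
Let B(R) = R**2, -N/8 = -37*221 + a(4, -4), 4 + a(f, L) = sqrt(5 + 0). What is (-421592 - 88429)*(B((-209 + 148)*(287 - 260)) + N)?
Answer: -1416867409197 + 4080168*sqrt(5) ≈ -1.4169e+12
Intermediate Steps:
a(f, L) = -4 + sqrt(5) (a(f, L) = -4 + sqrt(5 + 0) = -4 + sqrt(5))
N = 65448 - 8*sqrt(5) (N = -8*(-37*221 + (-4 + sqrt(5))) = -8*(-8177 + (-4 + sqrt(5))) = -8*(-8181 + sqrt(5)) = 65448 - 8*sqrt(5) ≈ 65430.)
(-421592 - 88429)*(B((-209 + 148)*(287 - 260)) + N) = (-421592 - 88429)*(((-209 + 148)*(287 - 260))**2 + (65448 - 8*sqrt(5))) = -510021*((-61*27)**2 + (65448 - 8*sqrt(5))) = -510021*((-1647)**2 + (65448 - 8*sqrt(5))) = -510021*(2712609 + (65448 - 8*sqrt(5))) = -510021*(2778057 - 8*sqrt(5)) = -1416867409197 + 4080168*sqrt(5)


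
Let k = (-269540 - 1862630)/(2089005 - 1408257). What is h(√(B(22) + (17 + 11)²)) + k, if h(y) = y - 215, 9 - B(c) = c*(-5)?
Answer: -74246495/340374 + √903 ≈ -188.08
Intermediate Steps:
B(c) = 9 + 5*c (B(c) = 9 - c*(-5) = 9 - (-5)*c = 9 + 5*c)
k = -1066085/340374 (k = -2132170/680748 = -2132170*1/680748 = -1066085/340374 ≈ -3.1321)
h(y) = -215 + y
h(√(B(22) + (17 + 11)²)) + k = (-215 + √((9 + 5*22) + (17 + 11)²)) - 1066085/340374 = (-215 + √((9 + 110) + 28²)) - 1066085/340374 = (-215 + √(119 + 784)) - 1066085/340374 = (-215 + √903) - 1066085/340374 = -74246495/340374 + √903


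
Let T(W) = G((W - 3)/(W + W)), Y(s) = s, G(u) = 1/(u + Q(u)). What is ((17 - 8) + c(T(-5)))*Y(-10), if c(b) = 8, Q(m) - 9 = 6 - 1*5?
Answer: -170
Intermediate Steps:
Q(m) = 10 (Q(m) = 9 + (6 - 1*5) = 9 + (6 - 5) = 9 + 1 = 10)
G(u) = 1/(10 + u) (G(u) = 1/(u + 10) = 1/(10 + u))
T(W) = 1/(10 + (-3 + W)/(2*W)) (T(W) = 1/(10 + (W - 3)/(W + W)) = 1/(10 + (-3 + W)/((2*W))) = 1/(10 + (-3 + W)*(1/(2*W))) = 1/(10 + (-3 + W)/(2*W)))
((17 - 8) + c(T(-5)))*Y(-10) = ((17 - 8) + 8)*(-10) = (9 + 8)*(-10) = 17*(-10) = -170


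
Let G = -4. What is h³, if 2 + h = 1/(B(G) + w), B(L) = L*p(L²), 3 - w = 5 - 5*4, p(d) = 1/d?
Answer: -2628072/357911 ≈ -7.3428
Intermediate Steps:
p(d) = 1/d
w = 18 (w = 3 - (5 - 5*4) = 3 - (5 - 20) = 3 - 1*(-15) = 3 + 15 = 18)
B(L) = 1/L (B(L) = L/(L²) = L/L² = 1/L)
h = -138/71 (h = -2 + 1/(1/(-4) + 18) = -2 + 1/(-¼ + 18) = -2 + 1/(71/4) = -2 + 4/71 = -138/71 ≈ -1.9437)
h³ = (-138/71)³ = -2628072/357911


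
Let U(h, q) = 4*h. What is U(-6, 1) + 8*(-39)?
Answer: -336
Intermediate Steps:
U(-6, 1) + 8*(-39) = 4*(-6) + 8*(-39) = -24 - 312 = -336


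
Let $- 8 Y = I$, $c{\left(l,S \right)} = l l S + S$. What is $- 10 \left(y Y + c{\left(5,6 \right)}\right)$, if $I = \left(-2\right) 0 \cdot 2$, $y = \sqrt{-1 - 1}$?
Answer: $-1560$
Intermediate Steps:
$y = i \sqrt{2}$ ($y = \sqrt{-2} = i \sqrt{2} \approx 1.4142 i$)
$I = 0$ ($I = 0 \cdot 2 = 0$)
$c{\left(l,S \right)} = S + S l^{2}$ ($c{\left(l,S \right)} = l^{2} S + S = S l^{2} + S = S + S l^{2}$)
$Y = 0$ ($Y = \left(- \frac{1}{8}\right) 0 = 0$)
$- 10 \left(y Y + c{\left(5,6 \right)}\right) = - 10 \left(i \sqrt{2} \cdot 0 + 6 \left(1 + 5^{2}\right)\right) = - 10 \left(0 + 6 \left(1 + 25\right)\right) = - 10 \left(0 + 6 \cdot 26\right) = - 10 \left(0 + 156\right) = \left(-10\right) 156 = -1560$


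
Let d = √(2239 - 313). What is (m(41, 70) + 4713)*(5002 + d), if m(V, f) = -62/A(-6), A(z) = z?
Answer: 70878340/3 + 14170*√214 ≈ 2.3833e+7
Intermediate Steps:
d = 3*√214 (d = √1926 = 3*√214 ≈ 43.886)
m(V, f) = 31/3 (m(V, f) = -62/(-6) = -62*(-⅙) = 31/3)
(m(41, 70) + 4713)*(5002 + d) = (31/3 + 4713)*(5002 + 3*√214) = 14170*(5002 + 3*√214)/3 = 70878340/3 + 14170*√214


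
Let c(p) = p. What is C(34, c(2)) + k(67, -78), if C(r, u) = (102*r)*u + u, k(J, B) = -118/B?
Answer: 270641/39 ≈ 6939.5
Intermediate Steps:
C(r, u) = u + 102*r*u (C(r, u) = 102*r*u + u = u + 102*r*u)
C(34, c(2)) + k(67, -78) = 2*(1 + 102*34) - 118/(-78) = 2*(1 + 3468) - 118*(-1/78) = 2*3469 + 59/39 = 6938 + 59/39 = 270641/39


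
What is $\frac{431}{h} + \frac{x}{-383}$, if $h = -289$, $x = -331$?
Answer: $- \frac{69414}{110687} \approx -0.62712$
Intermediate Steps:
$\frac{431}{h} + \frac{x}{-383} = \frac{431}{-289} - \frac{331}{-383} = 431 \left(- \frac{1}{289}\right) - - \frac{331}{383} = - \frac{431}{289} + \frac{331}{383} = - \frac{69414}{110687}$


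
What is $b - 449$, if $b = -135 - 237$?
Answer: $-821$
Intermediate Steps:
$b = -372$
$b - 449 = -372 - 449 = -821$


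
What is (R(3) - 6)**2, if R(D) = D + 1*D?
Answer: 0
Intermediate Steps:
R(D) = 2*D (R(D) = D + D = 2*D)
(R(3) - 6)**2 = (2*3 - 6)**2 = (6 - 6)**2 = 0**2 = 0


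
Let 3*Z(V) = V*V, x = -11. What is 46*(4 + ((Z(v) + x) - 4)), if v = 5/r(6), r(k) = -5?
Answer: -1472/3 ≈ -490.67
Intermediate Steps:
v = -1 (v = 5/(-5) = 5*(-⅕) = -1)
Z(V) = V²/3 (Z(V) = (V*V)/3 = V²/3)
46*(4 + ((Z(v) + x) - 4)) = 46*(4 + (((⅓)*(-1)² - 11) - 4)) = 46*(4 + (((⅓)*1 - 11) - 4)) = 46*(4 + ((⅓ - 11) - 4)) = 46*(4 + (-32/3 - 4)) = 46*(4 - 44/3) = 46*(-32/3) = -1472/3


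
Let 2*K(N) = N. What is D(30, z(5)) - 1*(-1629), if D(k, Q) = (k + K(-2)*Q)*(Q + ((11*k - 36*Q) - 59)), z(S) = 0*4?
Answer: 9759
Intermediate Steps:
z(S) = 0
K(N) = N/2
D(k, Q) = (k - Q)*(-59 - 35*Q + 11*k) (D(k, Q) = (k + ((½)*(-2))*Q)*(Q + ((11*k - 36*Q) - 59)) = (k - Q)*(Q + ((-36*Q + 11*k) - 59)) = (k - Q)*(Q + (-59 - 36*Q + 11*k)) = (k - Q)*(-59 - 35*Q + 11*k))
D(30, z(5)) - 1*(-1629) = (-59*30 + 11*30² + 35*0² + 59*0 - 46*0*30) - 1*(-1629) = (-1770 + 11*900 + 35*0 + 0 + 0) + 1629 = (-1770 + 9900 + 0 + 0 + 0) + 1629 = 8130 + 1629 = 9759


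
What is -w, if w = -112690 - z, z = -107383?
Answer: 5307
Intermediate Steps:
w = -5307 (w = -112690 - 1*(-107383) = -112690 + 107383 = -5307)
-w = -1*(-5307) = 5307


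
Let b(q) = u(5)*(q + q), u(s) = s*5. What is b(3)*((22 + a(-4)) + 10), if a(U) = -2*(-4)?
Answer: 6000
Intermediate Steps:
u(s) = 5*s
a(U) = 8
b(q) = 50*q (b(q) = (5*5)*(q + q) = 25*(2*q) = 50*q)
b(3)*((22 + a(-4)) + 10) = (50*3)*((22 + 8) + 10) = 150*(30 + 10) = 150*40 = 6000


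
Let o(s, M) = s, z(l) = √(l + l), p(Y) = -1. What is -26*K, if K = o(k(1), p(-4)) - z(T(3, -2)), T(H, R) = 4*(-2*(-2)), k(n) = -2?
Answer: 52 + 104*√2 ≈ 199.08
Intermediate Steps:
T(H, R) = 16 (T(H, R) = 4*4 = 16)
z(l) = √2*√l (z(l) = √(2*l) = √2*√l)
K = -2 - 4*√2 (K = -2 - √2*√16 = -2 - √2*4 = -2 - 4*√2 ≈ -7.6569)
-26*K = -26*(-2 - 4*√2) = 52 + 104*√2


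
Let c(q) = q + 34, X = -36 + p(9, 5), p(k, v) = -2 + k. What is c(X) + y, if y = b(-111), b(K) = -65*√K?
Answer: 5 - 65*I*√111 ≈ 5.0 - 684.82*I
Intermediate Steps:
X = -29 (X = -36 + (-2 + 9) = -36 + 7 = -29)
c(q) = 34 + q
y = -65*I*√111 ≈ -684.82*I
c(X) + y = (34 - 29) - 65*I*√111 = 5 - 65*I*√111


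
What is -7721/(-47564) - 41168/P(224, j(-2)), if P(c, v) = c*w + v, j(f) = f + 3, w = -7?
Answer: 1970213559/74532788 ≈ 26.434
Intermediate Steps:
j(f) = 3 + f
P(c, v) = v - 7*c (P(c, v) = c*(-7) + v = -7*c + v = v - 7*c)
-7721/(-47564) - 41168/P(224, j(-2)) = -7721/(-47564) - 41168/((3 - 2) - 7*224) = -7721*(-1/47564) - 41168/(1 - 1568) = 7721/47564 - 41168/(-1567) = 7721/47564 - 41168*(-1/1567) = 7721/47564 + 41168/1567 = 1970213559/74532788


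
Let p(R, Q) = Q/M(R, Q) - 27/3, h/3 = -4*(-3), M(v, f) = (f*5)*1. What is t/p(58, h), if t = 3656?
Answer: -4570/11 ≈ -415.45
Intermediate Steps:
M(v, f) = 5*f (M(v, f) = (5*f)*1 = 5*f)
h = 36 (h = 3*(-4*(-3)) = 3*12 = 36)
p(R, Q) = -44/5 (p(R, Q) = Q/((5*Q)) - 27/3 = Q*(1/(5*Q)) - 27*⅓ = ⅕ - 9 = -44/5)
t/p(58, h) = 3656/(-44/5) = 3656*(-5/44) = -4570/11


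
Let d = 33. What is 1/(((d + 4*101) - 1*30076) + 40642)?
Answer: 1/11003 ≈ 9.0884e-5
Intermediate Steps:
1/(((d + 4*101) - 1*30076) + 40642) = 1/(((33 + 4*101) - 1*30076) + 40642) = 1/(((33 + 404) - 30076) + 40642) = 1/((437 - 30076) + 40642) = 1/(-29639 + 40642) = 1/11003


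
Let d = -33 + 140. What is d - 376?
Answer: -269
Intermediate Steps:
d = 107
d - 376 = 107 - 376 = -269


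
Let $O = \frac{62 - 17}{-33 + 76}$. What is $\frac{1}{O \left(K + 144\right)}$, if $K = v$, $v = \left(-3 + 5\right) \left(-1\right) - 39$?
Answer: $\frac{43}{4635} \approx 0.0092772$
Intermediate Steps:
$v = -41$ ($v = 2 \left(-1\right) - 39 = -2 - 39 = -41$)
$K = -41$
$O = \frac{45}{43} \approx 1.0465$
$\frac{1}{O \left(K + 144\right)} = \frac{1}{\frac{45}{43} \left(-41 + 144\right)} = \frac{1}{\frac{45}{43} \cdot 103} = \frac{1}{\frac{4635}{43}} = \frac{43}{4635}$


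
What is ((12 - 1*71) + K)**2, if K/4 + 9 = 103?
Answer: 100489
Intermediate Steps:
K = 376 (K = -36 + 4*103 = -36 + 412 = 376)
((12 - 1*71) + K)**2 = ((12 - 1*71) + 376)**2 = ((12 - 71) + 376)**2 = (-59 + 376)**2 = 317**2 = 100489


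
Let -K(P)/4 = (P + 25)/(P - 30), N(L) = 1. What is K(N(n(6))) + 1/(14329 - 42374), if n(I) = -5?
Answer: 2916651/813305 ≈ 3.5862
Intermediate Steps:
K(P) = -4*(25 + P)/(-30 + P) (K(P) = -4*(P + 25)/(P - 30) = -4*(25 + P)/(-30 + P))
K(N(n(6))) + 1/(14329 - 42374) = 4*(-25 - 1*1)/(-30 + 1) + 1/(14329 - 42374) = 4*(-25 - 1)/(-29) + 1/(-28045) = 4*(-1/29)*(-26) - 1/28045 = 104/29 - 1/28045 = 2916651/813305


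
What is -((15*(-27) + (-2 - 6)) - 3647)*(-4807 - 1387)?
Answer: -25147640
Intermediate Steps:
-((15*(-27) + (-2 - 6)) - 3647)*(-4807 - 1387) = -((-405 - 8) - 3647)*(-6194) = -(-413 - 3647)*(-6194) = -(-4060)*(-6194) = -1*25147640 = -25147640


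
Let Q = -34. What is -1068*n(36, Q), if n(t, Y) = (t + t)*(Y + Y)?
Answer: 5228928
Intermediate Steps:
n(t, Y) = 4*Y*t (n(t, Y) = (2*t)*(2*Y) = 4*Y*t)
-1068*n(36, Q) = -4272*(-34)*36 = -1068*(-4896) = 5228928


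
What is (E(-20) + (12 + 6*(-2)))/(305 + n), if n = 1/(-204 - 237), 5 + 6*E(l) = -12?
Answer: -147/15824 ≈ -0.0092897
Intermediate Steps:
E(l) = -17/6 (E(l) = -⅚ + (⅙)*(-12) = -⅚ - 2 = -17/6)
n = -1/441 (n = 1/(-441) = -1/441 ≈ -0.0022676)
(E(-20) + (12 + 6*(-2)))/(305 + n) = (-17/6 + (12 + 6*(-2)))/(305 - 1/441) = (-17/6 + (12 - 12))/(134504/441) = (-17/6 + 0)*(441/134504) = -17/6*441/134504 = -147/15824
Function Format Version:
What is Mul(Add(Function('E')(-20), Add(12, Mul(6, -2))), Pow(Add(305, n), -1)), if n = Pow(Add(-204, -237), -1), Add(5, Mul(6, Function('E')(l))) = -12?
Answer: Rational(-147, 15824) ≈ -0.0092897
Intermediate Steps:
Function('E')(l) = Rational(-17, 6) (Function('E')(l) = Add(Rational(-5, 6), Mul(Rational(1, 6), -12)) = Add(Rational(-5, 6), -2) = Rational(-17, 6))
n = Rational(-1, 441) (n = Pow(-441, -1) = Rational(-1, 441) ≈ -0.0022676)
Mul(Add(Function('E')(-20), Add(12, Mul(6, -2))), Pow(Add(305, n), -1)) = Mul(Add(Rational(-17, 6), Add(12, Mul(6, -2))), Pow(Add(305, Rational(-1, 441)), -1)) = Mul(Add(Rational(-17, 6), Add(12, -12)), Pow(Rational(134504, 441), -1)) = Mul(Add(Rational(-17, 6), 0), Rational(441, 134504)) = Mul(Rational(-17, 6), Rational(441, 134504)) = Rational(-147, 15824)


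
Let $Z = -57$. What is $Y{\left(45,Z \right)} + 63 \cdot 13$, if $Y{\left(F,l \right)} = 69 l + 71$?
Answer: $-3043$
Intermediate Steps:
$Y{\left(F,l \right)} = 71 + 69 l$
$Y{\left(45,Z \right)} + 63 \cdot 13 = \left(71 + 69 \left(-57\right)\right) + 63 \cdot 13 = \left(71 - 3933\right) + 819 = -3862 + 819 = -3043$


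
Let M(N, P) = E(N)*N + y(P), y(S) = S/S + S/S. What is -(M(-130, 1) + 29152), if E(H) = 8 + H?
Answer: -45014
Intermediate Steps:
y(S) = 2 (y(S) = 1 + 1 = 2)
M(N, P) = 2 + N*(8 + N) (M(N, P) = (8 + N)*N + 2 = N*(8 + N) + 2 = 2 + N*(8 + N))
-(M(-130, 1) + 29152) = -((2 - 130*(8 - 130)) + 29152) = -((2 - 130*(-122)) + 29152) = -((2 + 15860) + 29152) = -(15862 + 29152) = -1*45014 = -45014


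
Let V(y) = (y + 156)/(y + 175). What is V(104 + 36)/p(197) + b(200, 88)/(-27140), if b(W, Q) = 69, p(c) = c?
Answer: 32623/14644980 ≈ 0.0022276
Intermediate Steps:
V(y) = (156 + y)/(175 + y)
V(104 + 36)/p(197) + b(200, 88)/(-27140) = ((156 + (104 + 36))/(175 + (104 + 36)))/197 + 69/(-27140) = ((156 + 140)/(175 + 140))*(1/197) + 69*(-1/27140) = (296/315)*(1/197) - 3/1180 = 296/62055 - 3/1180 = 32623/14644980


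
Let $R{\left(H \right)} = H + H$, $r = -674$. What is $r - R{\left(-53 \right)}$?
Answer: $-568$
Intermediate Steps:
$R{\left(H \right)} = 2 H$
$r - R{\left(-53 \right)} = -674 - 2 \left(-53\right) = -674 - -106 = -674 + 106 = -568$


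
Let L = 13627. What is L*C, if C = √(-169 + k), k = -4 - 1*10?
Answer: 13627*I*√183 ≈ 1.8434e+5*I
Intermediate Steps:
k = -14 (k = -4 - 10 = -14)
C = I*√183 (C = √(-169 - 14) = √(-183) = I*√183 ≈ 13.528*I)
L*C = 13627*(I*√183) = 13627*I*√183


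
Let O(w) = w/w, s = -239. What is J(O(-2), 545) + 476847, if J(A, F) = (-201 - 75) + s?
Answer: 476332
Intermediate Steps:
O(w) = 1
J(A, F) = -515 (J(A, F) = (-201 - 75) - 239 = -276 - 239 = -515)
J(O(-2), 545) + 476847 = -515 + 476847 = 476332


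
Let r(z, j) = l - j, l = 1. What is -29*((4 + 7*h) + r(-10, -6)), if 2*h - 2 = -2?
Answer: -319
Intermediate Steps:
h = 0 (h = 1 + (½)*(-2) = 1 - 1 = 0)
r(z, j) = 1 - j
-29*((4 + 7*h) + r(-10, -6)) = -29*((4 + 7*0) + (1 - 1*(-6))) = -29*((4 + 0) + (1 + 6)) = -29*(4 + 7) = -29*11 = -319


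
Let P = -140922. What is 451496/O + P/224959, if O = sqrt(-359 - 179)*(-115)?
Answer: -140922/224959 + 225748*I*sqrt(538)/30935 ≈ -0.62643 + 169.26*I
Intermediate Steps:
O = -115*I*sqrt(538) (O = sqrt(-538)*(-115) = (I*sqrt(538))*(-115) = -115*I*sqrt(538) ≈ -2667.4*I)
451496/O + P/224959 = 451496/((-115*I*sqrt(538))) - 140922/224959 = 451496*(I*sqrt(538)/61870) - 140922*1/224959 = 225748*I*sqrt(538)/30935 - 140922/224959 = -140922/224959 + 225748*I*sqrt(538)/30935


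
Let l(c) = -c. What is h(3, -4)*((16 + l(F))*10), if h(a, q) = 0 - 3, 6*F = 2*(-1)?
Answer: -490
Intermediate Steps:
F = -⅓ (F = (2*(-1))/6 = (⅙)*(-2) = -⅓ ≈ -0.33333)
h(a, q) = -3
h(3, -4)*((16 + l(F))*10) = -3*(16 - 1*(-⅓))*10 = -3*(16 + ⅓)*10 = -49*10 = -3*490/3 = -490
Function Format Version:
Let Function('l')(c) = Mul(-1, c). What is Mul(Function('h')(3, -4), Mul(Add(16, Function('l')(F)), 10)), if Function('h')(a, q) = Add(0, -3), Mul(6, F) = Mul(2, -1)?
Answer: -490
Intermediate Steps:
F = Rational(-1, 3) (F = Mul(Rational(1, 6), Mul(2, -1)) = Mul(Rational(1, 6), -2) = Rational(-1, 3) ≈ -0.33333)
Function('h')(a, q) = -3
Mul(Function('h')(3, -4), Mul(Add(16, Function('l')(F)), 10)) = Mul(-3, Mul(Add(16, Mul(-1, Rational(-1, 3))), 10)) = Mul(-3, Mul(Add(16, Rational(1, 3)), 10)) = Mul(-3, Mul(Rational(49, 3), 10)) = Mul(-3, Rational(490, 3)) = -490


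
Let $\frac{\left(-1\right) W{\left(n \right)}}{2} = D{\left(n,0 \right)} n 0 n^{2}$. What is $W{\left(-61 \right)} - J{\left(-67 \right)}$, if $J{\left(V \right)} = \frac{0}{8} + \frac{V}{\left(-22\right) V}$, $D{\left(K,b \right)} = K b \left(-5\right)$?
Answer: $\frac{1}{22} \approx 0.045455$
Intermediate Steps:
$D{\left(K,b \right)} = - 5 K b$
$J{\left(V \right)} = - \frac{1}{22}$ ($J{\left(V \right)} = 0 \cdot \frac{1}{8} + V \left(- \frac{1}{22 V}\right) = 0 - \frac{1}{22} = - \frac{1}{22}$)
$W{\left(n \right)} = 0$ ($W{\left(n \right)} = - 2 \left(-5\right) n 0 n 0 n^{2} = - 2 \cdot 0 n 0 n^{2} = - 2 \cdot 0 \cdot 0 n^{2} = - 2 \cdot 0 n^{2} = \left(-2\right) 0 = 0$)
$W{\left(-61 \right)} - J{\left(-67 \right)} = 0 - - \frac{1}{22} = 0 + \frac{1}{22} = \frac{1}{22}$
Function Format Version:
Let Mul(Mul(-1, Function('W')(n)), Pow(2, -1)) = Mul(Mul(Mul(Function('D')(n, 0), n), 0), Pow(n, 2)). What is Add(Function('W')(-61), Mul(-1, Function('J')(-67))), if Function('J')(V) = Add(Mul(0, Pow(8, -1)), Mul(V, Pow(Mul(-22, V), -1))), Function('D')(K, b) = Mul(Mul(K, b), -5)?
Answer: Rational(1, 22) ≈ 0.045455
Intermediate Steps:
Function('D')(K, b) = Mul(-5, K, b)
Function('J')(V) = Rational(-1, 22) (Function('J')(V) = Add(Mul(0, Rational(1, 8)), Mul(V, Mul(Rational(-1, 22), Pow(V, -1)))) = Add(0, Rational(-1, 22)) = Rational(-1, 22))
Function('W')(n) = 0 (Function('W')(n) = Mul(-2, Mul(Mul(Mul(Mul(-5, n, 0), n), 0), Pow(n, 2))) = Mul(-2, Mul(Mul(Mul(0, n), 0), Pow(n, 2))) = Mul(-2, Mul(Mul(0, 0), Pow(n, 2))) = Mul(-2, Mul(0, Pow(n, 2))) = Mul(-2, 0) = 0)
Add(Function('W')(-61), Mul(-1, Function('J')(-67))) = Add(0, Mul(-1, Rational(-1, 22))) = Add(0, Rational(1, 22)) = Rational(1, 22)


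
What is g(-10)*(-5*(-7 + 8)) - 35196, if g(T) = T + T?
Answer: -35096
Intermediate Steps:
g(T) = 2*T
g(-10)*(-5*(-7 + 8)) - 35196 = (2*(-10))*(-5*(-7 + 8)) - 35196 = -(-100) - 35196 = -20*(-5) - 35196 = 100 - 35196 = -35096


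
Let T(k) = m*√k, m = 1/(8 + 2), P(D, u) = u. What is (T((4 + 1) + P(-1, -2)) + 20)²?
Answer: (200 + √3)²/100 ≈ 406.96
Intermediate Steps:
m = ⅒ (m = 1/10 = ⅒ ≈ 0.10000)
T(k) = √k/10
(T((4 + 1) + P(-1, -2)) + 20)² = (√((4 + 1) - 2)/10 + 20)² = (√(5 - 2)/10 + 20)² = (√3/10 + 20)² = (20 + √3/10)²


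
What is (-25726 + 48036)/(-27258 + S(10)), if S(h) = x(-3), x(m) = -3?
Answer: -22310/27261 ≈ -0.81839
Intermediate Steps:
S(h) = -3
(-25726 + 48036)/(-27258 + S(10)) = (-25726 + 48036)/(-27258 - 3) = 22310/(-27261) = 22310*(-1/27261) = -22310/27261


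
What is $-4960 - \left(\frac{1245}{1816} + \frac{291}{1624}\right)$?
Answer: $- \frac{228601609}{46081} \approx -4960.9$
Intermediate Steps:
$-4960 - \left(\frac{1245}{1816} + \frac{291}{1624}\right) = -4960 - \frac{39849}{46081} = - \frac{228601609}{46081}$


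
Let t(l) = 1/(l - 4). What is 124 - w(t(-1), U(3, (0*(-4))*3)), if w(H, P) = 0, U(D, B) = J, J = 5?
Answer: 124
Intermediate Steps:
t(l) = 1/(-4 + l)
U(D, B) = 5
124 - w(t(-1), U(3, (0*(-4))*3)) = 124 - 1*0 = 124 + 0 = 124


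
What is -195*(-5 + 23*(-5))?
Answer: 23400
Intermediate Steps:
-195*(-5 + 23*(-5)) = -195*(-5 - 115) = -195*(-120) = 23400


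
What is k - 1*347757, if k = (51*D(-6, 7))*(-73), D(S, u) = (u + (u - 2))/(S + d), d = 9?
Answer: -362649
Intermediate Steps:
D(S, u) = (-2 + 2*u)/(9 + S) (D(S, u) = (u + (u - 2))/(S + 9) = (u + (-2 + u))/(9 + S) = (-2 + 2*u)/(9 + S))
k = -14892 (k = (51*(2*(-1 + 7)/(9 - 6)))*(-73) = (51*(2*6/3))*(-73) = (51*(2*(⅓)*6))*(-73) = (51*4)*(-73) = 204*(-73) = -14892)
k - 1*347757 = -14892 - 1*347757 = -14892 - 347757 = -362649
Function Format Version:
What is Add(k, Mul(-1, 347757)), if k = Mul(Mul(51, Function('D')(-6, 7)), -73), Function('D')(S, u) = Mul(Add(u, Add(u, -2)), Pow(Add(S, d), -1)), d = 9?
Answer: -362649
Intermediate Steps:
Function('D')(S, u) = Mul(Pow(Add(9, S), -1), Add(-2, Mul(2, u))) (Function('D')(S, u) = Mul(Add(u, Add(u, -2)), Pow(Add(S, 9), -1)) = Mul(Add(u, Add(-2, u)), Pow(Add(9, S), -1)) = Mul(Add(-2, Mul(2, u)), Pow(Add(9, S), -1)) = Mul(Pow(Add(9, S), -1), Add(-2, Mul(2, u))))
k = -14892 (k = Mul(Mul(51, Mul(2, Pow(Add(9, -6), -1), Add(-1, 7))), -73) = Mul(Mul(51, Mul(2, Pow(3, -1), 6)), -73) = Mul(Mul(51, Mul(2, Rational(1, 3), 6)), -73) = Mul(Mul(51, 4), -73) = Mul(204, -73) = -14892)
Add(k, Mul(-1, 347757)) = Add(-14892, Mul(-1, 347757)) = Add(-14892, -347757) = -362649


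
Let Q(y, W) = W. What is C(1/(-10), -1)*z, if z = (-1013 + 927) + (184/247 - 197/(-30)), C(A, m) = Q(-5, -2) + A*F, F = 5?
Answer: 583081/2964 ≈ 196.72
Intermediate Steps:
C(A, m) = -2 + 5*A (C(A, m) = -2 + A*5 = -2 + 5*A)
z = -583081/7410 (z = -86 + (184*(1/247) - 197*(-1/30)) = -86 + (184/247 + 197/30) = -86 + 54179/7410 = -583081/7410 ≈ -78.688)
C(1/(-10), -1)*z = (-2 + 5/(-10))*(-583081/7410) = (-2 + 5*(-⅒))*(-583081/7410) = (-2 - ½)*(-583081/7410) = -5/2*(-583081/7410) = 583081/2964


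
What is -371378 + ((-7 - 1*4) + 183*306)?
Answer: -315391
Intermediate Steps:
-371378 + ((-7 - 1*4) + 183*306) = -371378 + ((-7 - 4) + 55998) = -371378 + (-11 + 55998) = -371378 + 55987 = -315391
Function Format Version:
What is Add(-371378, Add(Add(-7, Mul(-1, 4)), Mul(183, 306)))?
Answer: -315391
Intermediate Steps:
Add(-371378, Add(Add(-7, Mul(-1, 4)), Mul(183, 306))) = Add(-371378, Add(Add(-7, -4), 55998)) = Add(-371378, Add(-11, 55998)) = Add(-371378, 55987) = -315391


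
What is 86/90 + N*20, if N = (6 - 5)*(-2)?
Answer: -1757/45 ≈ -39.044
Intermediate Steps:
N = -2 (N = 1*(-2) = -2)
86/90 + N*20 = 86/90 - 2*20 = 86*(1/90) - 40 = 43/45 - 40 = -1757/45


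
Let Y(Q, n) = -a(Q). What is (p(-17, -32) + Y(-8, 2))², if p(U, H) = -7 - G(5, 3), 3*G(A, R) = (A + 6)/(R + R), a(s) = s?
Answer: 49/324 ≈ 0.15123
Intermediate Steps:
G(A, R) = (6 + A)/(6*R) (G(A, R) = ((A + 6)/(R + R))/3 = ((6 + A)/((2*R)))/3 = ((6 + A)*(1/(2*R)))/3 = ((6 + A)/(2*R))/3 = (6 + A)/(6*R))
p(U, H) = -137/18 (p(U, H) = -7 - (6 + 5)/(6*3) = -7 - 11/(6*3) = -7 - 1*11/18 = -7 - 11/18 = -137/18)
Y(Q, n) = -Q
(p(-17, -32) + Y(-8, 2))² = (-137/18 - 1*(-8))² = (-137/18 + 8)² = (7/18)² = 49/324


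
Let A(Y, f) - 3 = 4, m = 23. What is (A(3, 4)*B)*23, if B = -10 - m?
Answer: -5313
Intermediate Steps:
A(Y, f) = 7 (A(Y, f) = 3 + 4 = 7)
B = -33 (B = -10 - 1*23 = -10 - 23 = -33)
(A(3, 4)*B)*23 = (7*(-33))*23 = -231*23 = -5313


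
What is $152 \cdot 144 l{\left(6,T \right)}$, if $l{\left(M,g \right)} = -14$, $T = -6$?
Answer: $-306432$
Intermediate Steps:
$152 \cdot 144 l{\left(6,T \right)} = 152 \cdot 144 \left(-14\right) = 21888 \left(-14\right) = -306432$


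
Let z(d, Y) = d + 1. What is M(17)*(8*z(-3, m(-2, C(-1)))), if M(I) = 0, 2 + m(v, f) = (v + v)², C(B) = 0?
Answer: 0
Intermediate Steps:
m(v, f) = -2 + 4*v² (m(v, f) = -2 + (v + v)² = -2 + (2*v)² = -2 + 4*v²)
z(d, Y) = 1 + d
M(17)*(8*z(-3, m(-2, C(-1)))) = 0*(8*(1 - 3)) = 0*(8*(-2)) = 0*(-16) = 0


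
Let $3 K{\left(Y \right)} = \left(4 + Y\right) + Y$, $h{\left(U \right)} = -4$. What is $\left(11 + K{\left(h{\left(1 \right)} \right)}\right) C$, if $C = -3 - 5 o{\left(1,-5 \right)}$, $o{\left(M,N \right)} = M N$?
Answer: $\frac{638}{3} \approx 212.67$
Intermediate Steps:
$C = 22$ ($C = -3 - 5 \cdot 1 \left(-5\right) = -3 - -25 = -3 + 25 = 22$)
$K{\left(Y \right)} = \frac{4}{3} + \frac{2 Y}{3}$ ($K{\left(Y \right)} = \frac{\left(4 + Y\right) + Y}{3} = \frac{4 + 2 Y}{3} = \frac{4}{3} + \frac{2 Y}{3}$)
$\left(11 + K{\left(h{\left(1 \right)} \right)}\right) C = \left(11 + \left(\frac{4}{3} + \frac{2}{3} \left(-4\right)\right)\right) 22 = \left(11 + \left(\frac{4}{3} - \frac{8}{3}\right)\right) 22 = \left(11 - \frac{4}{3}\right) 22 = \frac{29}{3} \cdot 22 = \frac{638}{3}$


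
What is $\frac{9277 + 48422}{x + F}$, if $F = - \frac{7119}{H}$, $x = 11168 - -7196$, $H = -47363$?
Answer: $\frac{2732797737}{869781251} \approx 3.1419$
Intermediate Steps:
$x = 18364$ ($x = 11168 + 7196 = 18364$)
$F = \frac{7119}{47363}$ ($F = - \frac{7119}{-47363} = \left(-7119\right) \left(- \frac{1}{47363}\right) = \frac{7119}{47363} \approx 0.15031$)
$\frac{9277 + 48422}{x + F} = \frac{9277 + 48422}{18364 + \frac{7119}{47363}} = \frac{57699}{\frac{869781251}{47363}} = 57699 \cdot \frac{47363}{869781251} = \frac{2732797737}{869781251}$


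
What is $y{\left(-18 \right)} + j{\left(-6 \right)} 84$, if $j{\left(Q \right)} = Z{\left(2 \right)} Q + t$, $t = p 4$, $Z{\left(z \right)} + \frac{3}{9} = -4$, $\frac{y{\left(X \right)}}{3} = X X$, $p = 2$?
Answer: $3828$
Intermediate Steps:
$y{\left(X \right)} = 3 X^{2}$ ($y{\left(X \right)} = 3 X X = 3 X^{2}$)
$Z{\left(z \right)} = - \frac{13}{3}$ ($Z{\left(z \right)} = - \frac{1}{3} - 4 = - \frac{13}{3}$)
$t = 8$ ($t = 2 \cdot 4 = 8$)
$j{\left(Q \right)} = 8 - \frac{13 Q}{3}$ ($j{\left(Q \right)} = - \frac{13 Q}{3} + 8 = 8 - \frac{13 Q}{3}$)
$y{\left(-18 \right)} + j{\left(-6 \right)} 84 = 3 \left(-18\right)^{2} + \left(8 - -26\right) 84 = 3 \cdot 324 + \left(8 + 26\right) 84 = 972 + 34 \cdot 84 = 972 + 2856 = 3828$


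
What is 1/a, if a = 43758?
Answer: 1/43758 ≈ 2.2853e-5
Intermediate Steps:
1/a = 1/43758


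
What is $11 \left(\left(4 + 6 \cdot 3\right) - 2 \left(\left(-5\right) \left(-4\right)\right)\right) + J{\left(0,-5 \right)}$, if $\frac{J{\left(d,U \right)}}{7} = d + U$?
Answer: $-233$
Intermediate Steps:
$J{\left(d,U \right)} = 7 U + 7 d$ ($J{\left(d,U \right)} = 7 \left(d + U\right) = 7 \left(U + d\right) = 7 U + 7 d$)
$11 \left(\left(4 + 6 \cdot 3\right) - 2 \left(\left(-5\right) \left(-4\right)\right)\right) + J{\left(0,-5 \right)} = 11 \left(\left(4 + 6 \cdot 3\right) - 2 \left(\left(-5\right) \left(-4\right)\right)\right) + \left(7 \left(-5\right) + 7 \cdot 0\right) = 11 \left(\left(4 + 18\right) - 40\right) + \left(-35 + 0\right) = 11 \left(22 - 40\right) - 35 = 11 \left(-18\right) - 35 = -198 - 35 = -233$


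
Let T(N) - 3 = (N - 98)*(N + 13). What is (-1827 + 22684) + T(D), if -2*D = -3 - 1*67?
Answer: 17836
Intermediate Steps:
D = 35 (D = -(-3 - 1*67)/2 = -(-3 - 67)/2 = -1/2*(-70) = 35)
T(N) = 3 + (-98 + N)*(13 + N) (T(N) = 3 + (N - 98)*(N + 13) = 3 + (-98 + N)*(13 + N))
(-1827 + 22684) + T(D) = (-1827 + 22684) + (-1271 + 35**2 - 85*35) = 20857 + (-1271 + 1225 - 2975) = 20857 - 3021 = 17836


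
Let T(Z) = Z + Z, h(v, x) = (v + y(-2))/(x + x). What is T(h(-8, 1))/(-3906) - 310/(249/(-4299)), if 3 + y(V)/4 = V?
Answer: 123940336/23157 ≈ 5352.2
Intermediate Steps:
y(V) = -12 + 4*V
h(v, x) = (-20 + v)/(2*x) (h(v, x) = (v + (-12 + 4*(-2)))/(x + x) = (v + (-12 - 8))/((2*x)) = (v - 20)*(1/(2*x)) = (-20 + v)*(1/(2*x)) = (-20 + v)/(2*x))
T(Z) = 2*Z
T(h(-8, 1))/(-3906) - 310/(249/(-4299)) = (2*((½)*(-20 - 8)/1))/(-3906) - 310/(249/(-4299)) = (2*((½)*1*(-28)))*(-1/3906) - 310/(249*(-1/4299)) = (2*(-14))*(-1/3906) - 310/(-83/1433) = -28*(-1/3906) - 310*(-1433/83) = 2/279 + 444230/83 = 123940336/23157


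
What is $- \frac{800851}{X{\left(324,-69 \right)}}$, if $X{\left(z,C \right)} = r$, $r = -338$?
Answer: $\frac{800851}{338} \approx 2369.4$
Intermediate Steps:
$X{\left(z,C \right)} = -338$
$- \frac{800851}{X{\left(324,-69 \right)}} = - \frac{800851}{-338} = \left(-800851\right) \left(- \frac{1}{338}\right) = \frac{800851}{338}$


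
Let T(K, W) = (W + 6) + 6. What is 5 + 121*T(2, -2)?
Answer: 1215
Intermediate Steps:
T(K, W) = 12 + W (T(K, W) = (6 + W) + 6 = 12 + W)
5 + 121*T(2, -2) = 5 + 121*(12 - 2) = 5 + 121*10 = 5 + 1210 = 1215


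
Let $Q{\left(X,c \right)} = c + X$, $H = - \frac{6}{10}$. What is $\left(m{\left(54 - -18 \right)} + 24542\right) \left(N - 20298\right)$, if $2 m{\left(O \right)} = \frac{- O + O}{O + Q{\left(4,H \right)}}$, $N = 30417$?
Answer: $248340498$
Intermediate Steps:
$H = - \frac{3}{5}$ ($H = \left(-6\right) \frac{1}{10} = - \frac{3}{5} \approx -0.6$)
$Q{\left(X,c \right)} = X + c$
$m{\left(O \right)} = 0$ ($m{\left(O \right)} = \frac{\left(- O + O\right) \frac{1}{O + \left(4 - \frac{3}{5}\right)}}{2} = \frac{0 \frac{1}{O + \frac{17}{5}}}{2} = \frac{0 \frac{1}{\frac{17}{5} + O}}{2} = \frac{1}{2} \cdot 0 = 0$)
$\left(m{\left(54 - -18 \right)} + 24542\right) \left(N - 20298\right) = \left(0 + 24542\right) \left(30417 - 20298\right) = 24542 \cdot 10119 = 248340498$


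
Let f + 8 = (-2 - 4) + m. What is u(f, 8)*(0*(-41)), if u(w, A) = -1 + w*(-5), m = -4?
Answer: 0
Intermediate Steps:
f = -18 (f = -8 + ((-2 - 4) - 4) = -8 + (-6 - 4) = -8 - 10 = -18)
u(w, A) = -1 - 5*w
u(f, 8)*(0*(-41)) = (-1 - 5*(-18))*(0*(-41)) = (-1 + 90)*0 = 89*0 = 0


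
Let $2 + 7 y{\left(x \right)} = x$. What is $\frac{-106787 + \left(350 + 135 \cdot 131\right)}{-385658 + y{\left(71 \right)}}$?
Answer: $\frac{621264}{2699537} \approx 0.23014$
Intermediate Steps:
$y{\left(x \right)} = - \frac{2}{7} + \frac{x}{7}$
$\frac{-106787 + \left(350 + 135 \cdot 131\right)}{-385658 + y{\left(71 \right)}} = \frac{-106787 + \left(350 + 135 \cdot 131\right)}{-385658 + \left(- \frac{2}{7} + \frac{1}{7} \cdot 71\right)} = \frac{-106787 + \left(350 + 17685\right)}{-385658 + \left(- \frac{2}{7} + \frac{71}{7}\right)} = \frac{-106787 + 18035}{-385658 + \frac{69}{7}} = - \frac{88752}{- \frac{2699537}{7}} = \left(-88752\right) \left(- \frac{7}{2699537}\right) = \frac{621264}{2699537}$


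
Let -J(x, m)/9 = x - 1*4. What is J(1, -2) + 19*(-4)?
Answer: -49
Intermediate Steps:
J(x, m) = 36 - 9*x (J(x, m) = -9*(x - 1*4) = -9*(x - 4) = -9*(-4 + x) = 36 - 9*x)
J(1, -2) + 19*(-4) = (36 - 9*1) + 19*(-4) = (36 - 9) - 76 = 27 - 76 = -49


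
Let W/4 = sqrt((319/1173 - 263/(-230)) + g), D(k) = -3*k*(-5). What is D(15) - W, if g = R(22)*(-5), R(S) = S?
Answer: 225 - 2*I*sqrt(14940465810)/5865 ≈ 225.0 - 41.682*I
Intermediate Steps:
g = -110 (g = 22*(-5) = -110)
D(k) = 15*k
W = 2*I*sqrt(14940465810)/5865 (W = 4*sqrt((319/1173 - 263/(-230)) - 110) = 4*sqrt((319*(1/1173) - 263*(-1/230)) - 110) = 4*sqrt((319/1173 + 263/230) - 110) = 4*sqrt(16603/11730 - 110) = 4*sqrt(-1273697/11730) = 4*(I*sqrt(14940465810)/11730) = 2*I*sqrt(14940465810)/5865 ≈ 41.682*I)
D(15) - W = 15*15 - 2*I*sqrt(14940465810)/5865 = 225 - 2*I*sqrt(14940465810)/5865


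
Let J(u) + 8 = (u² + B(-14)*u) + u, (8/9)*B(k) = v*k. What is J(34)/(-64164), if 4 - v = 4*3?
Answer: -911/10694 ≈ -0.085188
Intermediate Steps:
v = -8 (v = 4 - 4*3 = 4 - 1*12 = 4 - 12 = -8)
B(k) = -9*k (B(k) = 9*(-8*k)/8 = -9*k)
J(u) = -8 + u² + 127*u (J(u) = -8 + ((u² + (-9*(-14))*u) + u) = -8 + ((u² + 126*u) + u) = -8 + (u² + 127*u) = -8 + u² + 127*u)
J(34)/(-64164) = (-8 + 34² + 127*34)/(-64164) = (-8 + 1156 + 4318)*(-1/64164) = 5466*(-1/64164) = -911/10694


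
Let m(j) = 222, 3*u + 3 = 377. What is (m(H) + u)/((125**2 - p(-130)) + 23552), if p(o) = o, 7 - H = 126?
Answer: 1040/117921 ≈ 0.0088195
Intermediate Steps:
H = -119 (H = 7 - 1*126 = 7 - 126 = -119)
u = 374/3 (u = -1 + (1/3)*377 = -1 + 377/3 = 374/3 ≈ 124.67)
(m(H) + u)/((125**2 - p(-130)) + 23552) = (222 + 374/3)/((125**2 - 1*(-130)) + 23552) = 1040/(3*((15625 + 130) + 23552)) = 1040/(3*(15755 + 23552)) = (1040/3)/39307 = (1040/3)*(1/39307) = 1040/117921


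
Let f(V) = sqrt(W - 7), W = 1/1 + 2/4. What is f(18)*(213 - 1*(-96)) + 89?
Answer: 89 + 309*I*sqrt(22)/2 ≈ 89.0 + 724.67*I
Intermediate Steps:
W = 3/2 (W = 1*1 + 2*(1/4) = 1 + 1/2 = 3/2 ≈ 1.5000)
f(V) = I*sqrt(22)/2 (f(V) = sqrt(3/2 - 7) = sqrt(-11/2) = I*sqrt(22)/2)
f(18)*(213 - 1*(-96)) + 89 = (I*sqrt(22)/2)*(213 - 1*(-96)) + 89 = (I*sqrt(22)/2)*(213 + 96) + 89 = (I*sqrt(22)/2)*309 + 89 = 309*I*sqrt(22)/2 + 89 = 89 + 309*I*sqrt(22)/2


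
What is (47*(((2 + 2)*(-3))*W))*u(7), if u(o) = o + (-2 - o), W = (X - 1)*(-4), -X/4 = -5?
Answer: -85728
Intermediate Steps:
X = 20 (X = -4*(-5) = 20)
W = -76 (W = (20 - 1)*(-4) = 19*(-4) = -76)
u(o) = -2
(47*(((2 + 2)*(-3))*W))*u(7) = (47*(((2 + 2)*(-3))*(-76)))*(-2) = (47*((4*(-3))*(-76)))*(-2) = (47*(-12*(-76)))*(-2) = (47*912)*(-2) = 42864*(-2) = -85728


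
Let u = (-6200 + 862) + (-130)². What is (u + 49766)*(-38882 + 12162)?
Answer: -1638684160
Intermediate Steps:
u = 11562 (u = -5338 + 16900 = 11562)
(u + 49766)*(-38882 + 12162) = (11562 + 49766)*(-38882 + 12162) = 61328*(-26720) = -1638684160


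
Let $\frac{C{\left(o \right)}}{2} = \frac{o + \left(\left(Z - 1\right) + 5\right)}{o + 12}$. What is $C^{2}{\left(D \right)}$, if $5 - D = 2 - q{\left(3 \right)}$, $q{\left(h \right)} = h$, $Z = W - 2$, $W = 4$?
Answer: $\frac{16}{9} \approx 1.7778$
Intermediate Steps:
$Z = 2$ ($Z = 4 - 2 = 2$)
$D = 6$ ($D = 5 - \left(2 - 3\right) = 5 - -1 = 5 + 1 = 6$)
$C{\left(o \right)} = \frac{2 \left(6 + o\right)}{12 + o}$ ($C{\left(o \right)} = 2 \frac{o + \left(\left(2 - 1\right) + 5\right)}{o + 12} = 2 \frac{o + \left(1 + 5\right)}{12 + o} = 2 \frac{o + 6}{12 + o} = 2 \frac{6 + o}{12 + o} = \frac{2 \left(6 + o\right)}{12 + o}$)
$C^{2}{\left(D \right)} = \left(\frac{2 \left(6 + 6\right)}{12 + 6}\right)^{2} = \left(2 \cdot \frac{1}{18} \cdot 12\right)^{2} = \left(\frac{4}{3}\right)^{2} = \frac{16}{9}$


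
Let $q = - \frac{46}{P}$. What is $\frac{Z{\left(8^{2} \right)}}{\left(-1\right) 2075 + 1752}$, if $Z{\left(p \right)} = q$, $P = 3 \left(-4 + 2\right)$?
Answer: $- \frac{23}{969} \approx -0.023736$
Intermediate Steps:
$P = -6$ ($P = 3 \left(-2\right) = -6$)
$q = \frac{23}{3}$ ($q = - \frac{46}{-6} = \left(-46\right) \left(- \frac{1}{6}\right) = \frac{23}{3} \approx 7.6667$)
$Z{\left(p \right)} = \frac{23}{3}$
$\frac{Z{\left(8^{2} \right)}}{\left(-1\right) 2075 + 1752} = \frac{23}{3 \left(\left(-1\right) 2075 + 1752\right)} = \frac{23}{3 \left(-2075 + 1752\right)} = \frac{23}{3 \left(-323\right)} = \frac{23}{3} \left(- \frac{1}{323}\right) = - \frac{23}{969}$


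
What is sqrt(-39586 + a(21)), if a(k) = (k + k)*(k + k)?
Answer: I*sqrt(37822) ≈ 194.48*I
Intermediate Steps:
a(k) = 4*k**2 (a(k) = (2*k)*(2*k) = 4*k**2)
sqrt(-39586 + a(21)) = sqrt(-39586 + 4*21**2) = sqrt(-39586 + 4*441) = sqrt(-39586 + 1764) = sqrt(-37822) = I*sqrt(37822)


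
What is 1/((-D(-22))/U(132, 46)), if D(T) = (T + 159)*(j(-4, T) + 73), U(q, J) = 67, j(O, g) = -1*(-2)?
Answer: -67/10275 ≈ -0.0065207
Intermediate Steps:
j(O, g) = 2
D(T) = 11925 + 75*T (D(T) = (T + 159)*(2 + 73) = (159 + T)*75 = 11925 + 75*T)
1/((-D(-22))/U(132, 46)) = 1/(-(11925 + 75*(-22))/67) = 1/(-(11925 - 1650)*(1/67)) = 1/(-1*10275*(1/67)) = 1/(-10275*1/67) = 1/(-10275/67) = -67/10275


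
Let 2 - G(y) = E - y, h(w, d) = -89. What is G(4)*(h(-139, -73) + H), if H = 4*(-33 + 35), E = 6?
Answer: 0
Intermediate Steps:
G(y) = -4 + y (G(y) = 2 - (6 - y) = 2 + (-6 + y) = -4 + y)
H = 8 (H = 4*2 = 8)
G(4)*(h(-139, -73) + H) = (-4 + 4)*(-89 + 8) = 0*(-81) = 0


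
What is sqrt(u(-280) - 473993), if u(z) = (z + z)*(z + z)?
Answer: I*sqrt(160393) ≈ 400.49*I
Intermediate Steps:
u(z) = 4*z**2 (u(z) = (2*z)*(2*z) = 4*z**2)
sqrt(u(-280) - 473993) = sqrt(4*(-280)**2 - 473993) = sqrt(4*78400 - 473993) = sqrt(313600 - 473993) = sqrt(-160393) = I*sqrt(160393)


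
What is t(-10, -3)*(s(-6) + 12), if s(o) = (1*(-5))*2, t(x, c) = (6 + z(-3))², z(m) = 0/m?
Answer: 72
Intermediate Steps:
z(m) = 0
t(x, c) = 36 (t(x, c) = (6 + 0)² = 6² = 36)
s(o) = -10 (s(o) = -5*2 = -10)
t(-10, -3)*(s(-6) + 12) = 36*(-10 + 12) = 36*2 = 72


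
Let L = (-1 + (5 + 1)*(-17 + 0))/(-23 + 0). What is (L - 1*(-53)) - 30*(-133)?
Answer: 93092/23 ≈ 4047.5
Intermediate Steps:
L = 103/23 (L = (-1 + 6*(-17))/(-23) = (-1 - 102)*(-1/23) = -103*(-1/23) = 103/23 ≈ 4.4783)
(L - 1*(-53)) - 30*(-133) = (103/23 - 1*(-53)) - 30*(-133) = (103/23 + 53) + 3990 = 1322/23 + 3990 = 93092/23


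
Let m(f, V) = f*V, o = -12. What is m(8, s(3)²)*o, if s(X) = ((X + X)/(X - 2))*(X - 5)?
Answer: -13824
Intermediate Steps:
s(X) = 2*X*(-5 + X)/(-2 + X) (s(X) = ((2*X)/(-2 + X))*(-5 + X) = (2*X/(-2 + X))*(-5 + X) = 2*X*(-5 + X)/(-2 + X))
m(f, V) = V*f
m(8, s(3)²)*o = ((2*3*(-5 + 3)/(-2 + 3))²*8)*(-12) = ((2*3*(-2)/1)²*8)*(-12) = ((2*3*1*(-2))²*8)*(-12) = ((-12)²*8)*(-12) = (144*8)*(-12) = 1152*(-12) = -13824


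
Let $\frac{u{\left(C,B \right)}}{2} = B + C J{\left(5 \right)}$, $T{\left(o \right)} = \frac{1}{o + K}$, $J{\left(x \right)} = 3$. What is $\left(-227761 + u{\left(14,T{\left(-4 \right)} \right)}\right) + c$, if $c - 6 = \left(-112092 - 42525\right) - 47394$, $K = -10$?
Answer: $- \frac{3007775}{7} \approx -4.2968 \cdot 10^{5}$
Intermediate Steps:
$c = -202005$ ($c = 6 - 202011 = -202005$)
$T{\left(o \right)} = \frac{1}{-10 + o}$ ($T{\left(o \right)} = \frac{1}{o - 10} = \frac{1}{-10 + o}$)
$u{\left(C,B \right)} = 2 B + 6 C$ ($u{\left(C,B \right)} = 2 \left(B + C 3\right) = 2 \left(B + 3 C\right) = 2 B + 6 C$)
$\left(-227761 + u{\left(14,T{\left(-4 \right)} \right)}\right) + c = \left(-227761 + \left(\frac{2}{-10 - 4} + 6 \cdot 14\right)\right) - 202005 = \left(-227761 + \left(\frac{2}{-14} + 84\right)\right) - 202005 = \left(-227761 + \left(2 \left(- \frac{1}{14}\right) + 84\right)\right) - 202005 = \left(-227761 + \left(- \frac{1}{7} + 84\right)\right) - 202005 = \left(-227761 + \frac{587}{7}\right) - 202005 = - \frac{1593740}{7} - 202005 = - \frac{3007775}{7}$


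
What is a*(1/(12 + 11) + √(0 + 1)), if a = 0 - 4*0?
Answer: 0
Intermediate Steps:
a = 0 (a = 0 + 0 = 0)
a*(1/(12 + 11) + √(0 + 1)) = 0*(1/(12 + 11) + √(0 + 1)) = 0*(1/23 + √1) = 0*(1/23 + 1) = 0*(24/23) = 0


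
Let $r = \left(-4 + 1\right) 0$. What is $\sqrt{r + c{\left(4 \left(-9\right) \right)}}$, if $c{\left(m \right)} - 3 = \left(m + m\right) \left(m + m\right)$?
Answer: $\sqrt{5187} \approx 72.021$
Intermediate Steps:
$c{\left(m \right)} = 3 + 4 m^{2}$ ($c{\left(m \right)} = 3 + \left(m + m\right) \left(m + m\right) = 3 + 2 m 2 m = 3 + 4 m^{2}$)
$r = 0$ ($r = \left(-3\right) 0 = 0$)
$\sqrt{r + c{\left(4 \left(-9\right) \right)}} = \sqrt{0 + \left(3 + 4 \left(4 \left(-9\right)\right)^{2}\right)} = \sqrt{0 + \left(3 + 4 \left(-36\right)^{2}\right)} = \sqrt{0 + \left(3 + 4 \cdot 1296\right)} = \sqrt{0 + \left(3 + 5184\right)} = \sqrt{0 + 5187} = \sqrt{5187}$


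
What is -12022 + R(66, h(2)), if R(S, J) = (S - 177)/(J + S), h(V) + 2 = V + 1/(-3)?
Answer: -2368667/197 ≈ -12024.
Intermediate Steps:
h(V) = -7/3 + V (h(V) = -2 + (V + 1/(-3)) = -2 + (V - ⅓) = -2 + (-⅓ + V) = -7/3 + V)
R(S, J) = (-177 + S)/(J + S)
-12022 + R(66, h(2)) = -12022 + (-177 + 66)/((-7/3 + 2) + 66) = -12022 - 111/(-⅓ + 66) = -12022 - 111/(197/3) = -12022 + (3/197)*(-111) = -12022 - 333/197 = -2368667/197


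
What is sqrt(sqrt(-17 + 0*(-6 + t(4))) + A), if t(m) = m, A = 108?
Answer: sqrt(108 + I*sqrt(17)) ≈ 10.394 + 0.1983*I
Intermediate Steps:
sqrt(sqrt(-17 + 0*(-6 + t(4))) + A) = sqrt(sqrt(-17 + 0*(-6 + 4)) + 108) = sqrt(sqrt(-17 + 0*(-2)) + 108) = sqrt(sqrt(-17 + 0) + 108) = sqrt(sqrt(-17) + 108) = sqrt(I*sqrt(17) + 108) = sqrt(108 + I*sqrt(17))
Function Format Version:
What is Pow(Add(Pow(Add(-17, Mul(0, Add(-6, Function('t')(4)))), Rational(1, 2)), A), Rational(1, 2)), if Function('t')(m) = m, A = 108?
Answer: Pow(Add(108, Mul(I, Pow(17, Rational(1, 2)))), Rational(1, 2)) ≈ Add(10.394, Mul(0.1983, I))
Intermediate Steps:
Pow(Add(Pow(Add(-17, Mul(0, Add(-6, Function('t')(4)))), Rational(1, 2)), A), Rational(1, 2)) = Pow(Add(Pow(Add(-17, Mul(0, Add(-6, 4))), Rational(1, 2)), 108), Rational(1, 2)) = Pow(Add(Pow(Add(-17, Mul(0, -2)), Rational(1, 2)), 108), Rational(1, 2)) = Pow(Add(Pow(Add(-17, 0), Rational(1, 2)), 108), Rational(1, 2)) = Pow(Add(Pow(-17, Rational(1, 2)), 108), Rational(1, 2)) = Pow(Add(Mul(I, Pow(17, Rational(1, 2))), 108), Rational(1, 2)) = Pow(Add(108, Mul(I, Pow(17, Rational(1, 2)))), Rational(1, 2))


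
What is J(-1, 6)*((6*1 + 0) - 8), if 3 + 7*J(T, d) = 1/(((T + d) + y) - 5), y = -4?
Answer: 13/14 ≈ 0.92857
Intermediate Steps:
J(T, d) = -3/7 + 1/(7*(-9 + T + d)) (J(T, d) = -3/7 + 1/(7*(((T + d) - 4) - 5)) = -3/7 + 1/(7*((-4 + T + d) - 5)) = -3/7 + 1/(7*(-9 + T + d)))
J(-1, 6)*((6*1 + 0) - 8) = ((28 - 3*(-1) - 3*6)/(7*(-9 - 1 + 6)))*((6*1 + 0) - 8) = ((⅐)*(28 + 3 - 18)/(-4))*((6 + 0) - 8) = ((⅐)*(-¼)*13)*(6 - 8) = -13/28*(-2) = 13/14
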